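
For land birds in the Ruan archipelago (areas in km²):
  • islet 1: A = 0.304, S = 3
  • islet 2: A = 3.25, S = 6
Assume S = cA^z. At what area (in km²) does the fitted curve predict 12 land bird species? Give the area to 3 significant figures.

z = ln(6/3) / ln(3.25/0.304) = 0.6931 / 2.3694 = 0.2925
c = 3 / 0.304^0.2925 = 3 / 0.7059 = 4.25
A = (12/4.25)^(1/0.2925) ⇒ ln A = ln(2.823)/0.2925 = 3.5480
A = e^3.5480 ≈ 34.75 km²

34.7 km²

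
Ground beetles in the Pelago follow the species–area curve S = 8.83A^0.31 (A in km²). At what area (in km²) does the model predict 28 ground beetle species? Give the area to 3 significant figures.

41.4 km²

28 = 8.83 × A^0.31  ⇒  A^0.31 = 28/8.83 = 3.171
ln A = ln(3.171) / 0.31 = 1.1540 / 0.31 = 3.7227
A = e^3.7227 ≈ 41.38 km²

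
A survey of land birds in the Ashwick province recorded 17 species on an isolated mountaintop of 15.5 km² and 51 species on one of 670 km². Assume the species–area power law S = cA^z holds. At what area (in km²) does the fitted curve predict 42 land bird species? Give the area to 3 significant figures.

344 km²

z = ln(51/17) / ln(670/15.5) = 1.0986 / 3.7664 = 0.2917
c = 17 / 15.5^0.2917 = 17 / 2.224 = 7.643
A = (42/7.643)^(1/0.2917) ⇒ ln A = ln(5.495)/0.2917 = 5.8416
A = e^5.8416 ≈ 344.3 km²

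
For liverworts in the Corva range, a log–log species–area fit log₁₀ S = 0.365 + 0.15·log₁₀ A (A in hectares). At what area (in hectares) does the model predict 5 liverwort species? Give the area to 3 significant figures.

5 = 2.317 × A^0.15  ⇒  A^0.15 = 5/2.317 = 2.158
ln A = ln(2.158) / 0.15 = 0.7690 / 0.15 = 5.1266
A = e^5.1266 ≈ 168.4 hectares

168 hectares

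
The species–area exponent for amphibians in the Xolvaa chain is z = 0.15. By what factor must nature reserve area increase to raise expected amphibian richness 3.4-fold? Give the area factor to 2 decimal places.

(A₂/A₁)^0.15 = 3.4, so A₂/A₁ = 3.4^(1/0.15) = 3.4^6.667
ln(A₂/A₁) = ln 3.4 / 0.15 = 1.2238 / 0.15 = 8.1585
A₂/A₁ = e^8.1585 ≈ 3493

3492.95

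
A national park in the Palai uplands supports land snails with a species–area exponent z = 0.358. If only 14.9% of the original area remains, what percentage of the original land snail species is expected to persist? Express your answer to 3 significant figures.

S_new/S_old = (A_new/A_old)^z = 0.149^0.358
= exp(0.358 × ln 0.149) = exp(0.358 × -1.9038) = exp(-0.6816) ≈ 0.5058

50.6%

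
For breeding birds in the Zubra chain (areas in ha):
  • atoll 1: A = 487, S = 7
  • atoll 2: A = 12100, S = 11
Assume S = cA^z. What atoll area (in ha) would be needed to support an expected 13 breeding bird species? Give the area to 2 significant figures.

40000 ha

z = ln(11/7) / ln(12100/487) = 0.4520 / 3.2127 = 0.1407
c = 7 / 487^0.1407 = 7 / 2.388 = 2.931
A = (13/2.931)^(1/0.1407) ⇒ ln A = ln(4.436)/0.1407 = 10.5884
A = e^10.5884 ≈ 39671 ha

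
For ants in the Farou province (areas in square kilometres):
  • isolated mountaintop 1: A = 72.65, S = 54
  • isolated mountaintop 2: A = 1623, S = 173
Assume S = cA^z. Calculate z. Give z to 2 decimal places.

Taking logs: ln S = ln c + z ln A, so z = (ln S₂ − ln S₁)/(ln A₂ − ln A₁).
z = ln(173/54) / ln(1623/72.65) = ln(3.204) / ln(22.34) = 1.1643 / 3.1064 = 0.3748

0.37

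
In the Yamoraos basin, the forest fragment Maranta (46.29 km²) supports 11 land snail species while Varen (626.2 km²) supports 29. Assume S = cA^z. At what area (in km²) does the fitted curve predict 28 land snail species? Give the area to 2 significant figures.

z = ln(29/11) / ln(626.2/46.29) = 0.9694 / 2.6047 = 0.3722
c = 11 / 46.29^0.3722 = 11 / 4.167 = 2.64
A = (28/2.64)^(1/0.3722) ⇒ ln A = ln(10.61)/0.3722 = 6.3454
A = e^6.3454 ≈ 569.9 km²

570 km²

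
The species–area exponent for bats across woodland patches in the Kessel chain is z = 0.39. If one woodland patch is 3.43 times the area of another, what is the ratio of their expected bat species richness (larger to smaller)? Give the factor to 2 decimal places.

1.62

S₂/S₁ = (A₂/A₁)^z = 3.43^0.39
ln(S₂/S₁) = 0.39 × ln 3.43 = 0.39 × 1.2326 = 0.4807
S₂/S₁ = e^0.4807 ≈ 1.617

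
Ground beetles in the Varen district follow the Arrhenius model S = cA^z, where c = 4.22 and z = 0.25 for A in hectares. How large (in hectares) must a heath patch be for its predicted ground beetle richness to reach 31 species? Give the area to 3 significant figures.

2910 hectares

31 = 4.22 × A^0.25  ⇒  A^0.25 = 31/4.22 = 7.346
ln A = ln(7.346) / 0.25 = 1.9942 / 0.25 = 7.9766
A = e^7.9766 ≈ 2912 hectares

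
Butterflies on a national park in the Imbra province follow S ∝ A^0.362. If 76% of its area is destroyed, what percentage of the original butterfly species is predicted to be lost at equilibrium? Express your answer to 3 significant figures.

S_new/S_old = (A_new/A_old)^z = 0.24^0.362
= exp(0.362 × ln 0.24) = exp(0.362 × -1.4271) = exp(-0.5166) ≈ 0.5965
Fraction lost = 1 − 0.5965 = 0.4035

40.3%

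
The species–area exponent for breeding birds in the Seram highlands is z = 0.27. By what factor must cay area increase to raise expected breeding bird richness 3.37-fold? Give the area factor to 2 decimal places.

(A₂/A₁)^0.27 = 3.37, so A₂/A₁ = 3.37^(1/0.27) = 3.37^3.704
ln(A₂/A₁) = ln 3.37 / 0.27 = 1.2149 / 0.27 = 4.4997
A₂/A₁ = e^4.4997 ≈ 89.99

89.99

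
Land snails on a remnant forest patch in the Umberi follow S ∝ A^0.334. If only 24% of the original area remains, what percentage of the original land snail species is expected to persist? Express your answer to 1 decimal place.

62.1%

S_new/S_old = (A_new/A_old)^z = 0.24^0.334
= exp(0.334 × ln 0.24) = exp(0.334 × -1.4271) = exp(-0.4767) ≈ 0.6209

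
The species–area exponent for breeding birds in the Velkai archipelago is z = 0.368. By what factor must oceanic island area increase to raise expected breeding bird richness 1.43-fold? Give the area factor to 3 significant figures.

(A₂/A₁)^0.368 = 1.43, so A₂/A₁ = 1.43^(1/0.368) = 1.43^2.717
ln(A₂/A₁) = ln 1.43 / 0.368 = 0.3577 / 0.368 = 0.9719
A₂/A₁ = e^0.9719 ≈ 2.643

2.64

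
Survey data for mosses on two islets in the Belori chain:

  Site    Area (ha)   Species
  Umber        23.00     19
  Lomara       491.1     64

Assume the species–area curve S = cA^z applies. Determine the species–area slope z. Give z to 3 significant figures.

Taking logs: ln S = ln c + z ln A, so z = (ln S₂ − ln S₁)/(ln A₂ − ln A₁).
z = ln(64/19) / ln(491.1/23) = ln(3.368) / ln(21.35) = 1.2144 / 3.0612 = 0.3967

0.397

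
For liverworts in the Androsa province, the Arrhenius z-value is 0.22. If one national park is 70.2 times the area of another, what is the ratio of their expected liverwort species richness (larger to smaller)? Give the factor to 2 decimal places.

S₂/S₁ = (A₂/A₁)^z = 70.2^0.22
ln(S₂/S₁) = 0.22 × ln 70.2 = 0.22 × 4.2513 = 0.9353
S₂/S₁ = e^0.9353 ≈ 2.548

2.55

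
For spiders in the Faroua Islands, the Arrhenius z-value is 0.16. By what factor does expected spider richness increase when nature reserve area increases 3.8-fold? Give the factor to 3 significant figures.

1.24

S₂/S₁ = (A₂/A₁)^z = 3.8^0.16
ln(S₂/S₁) = 0.16 × ln 3.8 = 0.16 × 1.3350 = 0.2136
S₂/S₁ = e^0.2136 ≈ 1.238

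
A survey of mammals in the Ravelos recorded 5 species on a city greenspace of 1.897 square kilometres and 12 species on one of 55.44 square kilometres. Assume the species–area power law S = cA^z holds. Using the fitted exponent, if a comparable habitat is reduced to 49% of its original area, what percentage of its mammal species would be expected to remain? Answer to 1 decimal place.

z = ln(12/5) / ln(55.44/1.897) = 0.8755 / 3.3750 = 0.2594
S_new/S_old = (A_new/A_old)^z = 0.49^0.2594 = exp(0.2594 × -0.7133) = 0.8311

83.1%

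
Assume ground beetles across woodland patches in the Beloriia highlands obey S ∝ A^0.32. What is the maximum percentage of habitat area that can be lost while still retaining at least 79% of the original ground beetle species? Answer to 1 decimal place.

Need (A_new/A_old)^0.32 = 0.79, so A_new/A_old = 0.79^(1/0.32) = 0.79^3.125
ln(A_new/A_old) = ln 0.79 / 0.32 = -0.2357 / 0.32 = -0.7366
A_new/A_old = e^-0.7366 ≈ 0.4787
Fraction that can be lost = 1 − 0.4787 = 0.5213

52.1%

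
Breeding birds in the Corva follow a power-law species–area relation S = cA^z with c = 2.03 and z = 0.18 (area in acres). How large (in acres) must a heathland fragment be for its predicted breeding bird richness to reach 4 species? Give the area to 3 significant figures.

43.3 acres

4 = 2.03 × A^0.18  ⇒  A^0.18 = 4/2.03 = 1.97
ln A = ln(1.97) / 0.18 = 0.6783 / 0.18 = 3.7681
A = e^3.7681 ≈ 43.3 acres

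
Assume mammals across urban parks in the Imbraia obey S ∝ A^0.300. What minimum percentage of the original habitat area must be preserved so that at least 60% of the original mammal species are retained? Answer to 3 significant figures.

Need (A_new/A_old)^0.3 = 0.6, so A_new/A_old = 0.6^(1/0.3) = 0.6^3.333
ln(A_new/A_old) = ln 0.6 / 0.3 = -0.5108 / 0.3 = -1.7028
A_new/A_old = e^-1.7028 ≈ 0.1822

18.2%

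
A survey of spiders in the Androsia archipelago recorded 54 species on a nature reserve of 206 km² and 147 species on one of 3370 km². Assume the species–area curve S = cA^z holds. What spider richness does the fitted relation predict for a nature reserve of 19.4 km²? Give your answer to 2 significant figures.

z = ln(147/54) / ln(3370/206) = 1.0014 / 2.7948 = 0.3583
c = 54 / 206^0.3583 = 54 / 6.747 = 8.003
S₃ = 8.003 × 19.4^0.3583 = 8.003 × 2.894 ≈ 23.16

23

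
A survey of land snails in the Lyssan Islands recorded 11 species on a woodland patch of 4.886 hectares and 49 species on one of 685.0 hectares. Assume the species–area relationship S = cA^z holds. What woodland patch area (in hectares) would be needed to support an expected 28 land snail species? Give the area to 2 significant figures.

110 hectares

z = ln(49/11) / ln(685/4.886) = 1.4939 / 4.9430 = 0.3022
c = 11 / 4.886^0.3022 = 11 / 1.615 = 6.81
A = (28/6.81)^(1/0.3022) ⇒ ln A = ln(4.111)/0.3022 = 4.6778
A = e^4.6778 ≈ 107.5 hectares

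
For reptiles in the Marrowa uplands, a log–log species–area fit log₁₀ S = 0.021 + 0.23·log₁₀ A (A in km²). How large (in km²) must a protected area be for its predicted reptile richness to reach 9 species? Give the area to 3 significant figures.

11400 km²

9 = 1.05 × A^0.23  ⇒  A^0.23 = 9/1.05 = 8.575
ln A = ln(8.575) / 0.23 = 2.1489 / 0.23 = 9.3429
A = e^9.3429 ≈ 11418 km²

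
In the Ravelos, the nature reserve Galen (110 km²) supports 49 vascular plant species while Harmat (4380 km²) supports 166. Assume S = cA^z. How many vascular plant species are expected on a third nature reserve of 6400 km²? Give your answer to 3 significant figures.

188

z = ln(166/49) / ln(4380/110) = 1.2202 / 3.6843 = 0.3312
c = 49 / 110^0.3312 = 49 / 4.743 = 10.33
S₃ = 10.33 × 6400^0.3312 = 10.33 × 18.22 ≈ 188.2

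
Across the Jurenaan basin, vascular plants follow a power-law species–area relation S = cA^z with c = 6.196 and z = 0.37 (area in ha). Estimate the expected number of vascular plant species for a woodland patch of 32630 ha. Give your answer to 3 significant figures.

S = 6.196 × 32630^0.37 = 6.196 × 46.78 ≈ 289.8

290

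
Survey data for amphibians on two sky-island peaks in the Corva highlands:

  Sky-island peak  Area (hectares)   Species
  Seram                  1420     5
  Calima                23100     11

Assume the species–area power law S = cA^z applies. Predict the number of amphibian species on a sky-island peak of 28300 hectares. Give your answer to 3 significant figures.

z = ln(11/5) / ln(23100/1420) = 0.7885 / 2.7892 = 0.2827
c = 5 / 1420^0.2827 = 5 / 7.782 = 0.6425
S₃ = 0.6425 × 28300^0.2827 = 0.6425 × 18.13 ≈ 11.65

11.6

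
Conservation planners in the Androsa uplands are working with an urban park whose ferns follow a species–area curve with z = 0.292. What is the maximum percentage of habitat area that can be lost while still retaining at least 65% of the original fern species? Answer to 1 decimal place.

Need (A_new/A_old)^0.292 = 0.65, so A_new/A_old = 0.65^(1/0.292) = 0.65^3.425
ln(A_new/A_old) = ln 0.65 / 0.292 = -0.4308 / 0.292 = -1.4753
A_new/A_old = e^-1.4753 ≈ 0.2287
Fraction that can be lost = 1 − 0.2287 = 0.7713

77.1%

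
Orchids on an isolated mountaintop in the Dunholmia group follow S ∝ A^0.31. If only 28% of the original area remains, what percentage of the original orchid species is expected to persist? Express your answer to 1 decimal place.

67.4%

S_new/S_old = (A_new/A_old)^z = 0.28^0.31
= exp(0.31 × ln 0.28) = exp(0.31 × -1.2730) = exp(-0.3946) ≈ 0.6739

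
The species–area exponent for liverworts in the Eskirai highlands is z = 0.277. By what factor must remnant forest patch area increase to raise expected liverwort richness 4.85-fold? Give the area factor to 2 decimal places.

298.95

(A₂/A₁)^0.277 = 4.85, so A₂/A₁ = 4.85^(1/0.277) = 4.85^3.61
ln(A₂/A₁) = ln 4.85 / 0.277 = 1.5790 / 0.277 = 5.7003
A₂/A₁ = e^5.7003 ≈ 299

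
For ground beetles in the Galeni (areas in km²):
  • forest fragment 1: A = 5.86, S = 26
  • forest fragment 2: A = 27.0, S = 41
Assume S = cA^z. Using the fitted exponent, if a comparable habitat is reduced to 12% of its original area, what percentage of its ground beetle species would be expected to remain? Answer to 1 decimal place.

z = ln(41/26) / ln(27/5.86) = 0.4555 / 1.5277 = 0.2981
S_new/S_old = (A_new/A_old)^z = 0.12^0.2981 = exp(0.2981 × -2.1203) = 0.5314

53.1%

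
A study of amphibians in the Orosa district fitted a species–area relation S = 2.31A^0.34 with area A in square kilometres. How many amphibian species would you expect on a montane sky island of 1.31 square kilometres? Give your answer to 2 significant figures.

S = 2.31 × 1.31^0.34 = 2.31 × 1.096 ≈ 2.532

2.5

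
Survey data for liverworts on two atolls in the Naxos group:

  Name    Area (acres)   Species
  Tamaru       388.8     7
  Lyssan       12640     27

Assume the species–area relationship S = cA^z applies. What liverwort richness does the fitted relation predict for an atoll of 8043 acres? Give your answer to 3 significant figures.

z = ln(27/7) / ln(12640/388.8) = 1.3499 / 3.4816 = 0.3877
c = 7 / 388.8^0.3877 = 7 / 10.1 = 0.6934
S₃ = 0.6934 × 8043^0.3877 = 0.6934 × 32.68 ≈ 22.66

22.7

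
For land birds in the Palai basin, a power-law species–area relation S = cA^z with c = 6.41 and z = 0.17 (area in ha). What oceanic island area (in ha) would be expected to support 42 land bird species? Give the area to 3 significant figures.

42 = 6.41 × A^0.17  ⇒  A^0.17 = 42/6.41 = 6.552
ln A = ln(6.552) / 0.17 = 1.8798 / 0.17 = 11.0577
A = e^11.0577 ≈ 63431 ha

63400 ha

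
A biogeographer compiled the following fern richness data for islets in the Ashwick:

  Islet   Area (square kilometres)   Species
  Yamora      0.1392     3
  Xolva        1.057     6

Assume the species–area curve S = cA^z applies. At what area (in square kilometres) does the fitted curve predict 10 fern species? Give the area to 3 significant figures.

4.71 square kilometres

z = ln(6/3) / ln(1.057/0.1392) = 0.6931 / 2.0273 = 0.3419
c = 3 / 0.1392^0.3419 = 3 / 0.5096 = 5.887
A = (10/5.887)^(1/0.3419) ⇒ ln A = ln(1.699)/0.3419 = 1.5495
A = e^1.5495 ≈ 4.709 square kilometres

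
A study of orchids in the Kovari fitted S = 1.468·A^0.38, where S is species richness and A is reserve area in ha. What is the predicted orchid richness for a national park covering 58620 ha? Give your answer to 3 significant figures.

95.2

S = 1.468 × 58620^0.38 = 1.468 × 64.84 ≈ 95.19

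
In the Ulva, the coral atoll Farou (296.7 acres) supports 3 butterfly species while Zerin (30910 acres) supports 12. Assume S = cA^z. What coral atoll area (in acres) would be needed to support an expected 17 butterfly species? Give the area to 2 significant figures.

99000 acres

z = ln(12/3) / ln(30910/296.7) = 1.3863 / 4.6461 = 0.2984
c = 3 / 296.7^0.2984 = 3 / 5.466 = 0.5488
A = (17/0.5488)^(1/0.2984) ⇒ ln A = ln(30.97)/0.2984 = 11.5062
A = e^11.5062 ≈ 99327 acres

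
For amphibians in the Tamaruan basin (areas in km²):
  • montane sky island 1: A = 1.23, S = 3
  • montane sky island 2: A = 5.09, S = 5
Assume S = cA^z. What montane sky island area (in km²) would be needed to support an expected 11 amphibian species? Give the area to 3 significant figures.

45.6 km²

z = ln(5/3) / ln(5.09/1.23) = 0.5108 / 1.4203 = 0.3597
c = 3 / 1.23^0.3597 = 3 / 1.077 = 2.785
A = (11/2.785)^(1/0.3597) ⇒ ln A = ln(3.95)/0.3597 = 3.8194
A = e^3.8194 ≈ 45.58 km²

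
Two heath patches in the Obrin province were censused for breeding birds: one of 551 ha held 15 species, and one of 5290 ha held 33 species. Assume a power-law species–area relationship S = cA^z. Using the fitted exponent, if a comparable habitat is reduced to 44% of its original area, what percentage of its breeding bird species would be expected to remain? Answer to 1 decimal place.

z = ln(33/15) / ln(5290/551) = 0.7885 / 2.2618 = 0.3486
S_new/S_old = (A_new/A_old)^z = 0.44^0.3486 = exp(0.3486 × -0.8210) = 0.7511

75.1%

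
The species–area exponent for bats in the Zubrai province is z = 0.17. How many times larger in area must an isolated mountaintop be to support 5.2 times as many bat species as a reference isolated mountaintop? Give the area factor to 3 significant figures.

(A₂/A₁)^0.17 = 5.2, so A₂/A₁ = 5.2^(1/0.17) = 5.2^5.882
ln(A₂/A₁) = ln 5.2 / 0.17 = 1.6487 / 0.17 = 9.6980
A₂/A₁ = e^9.6980 ≈ 16285

16300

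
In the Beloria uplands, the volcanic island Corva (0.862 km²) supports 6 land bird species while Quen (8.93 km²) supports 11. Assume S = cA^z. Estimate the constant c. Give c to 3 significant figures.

z = ln(S₂/S₁) / ln(A₂/A₁) = ln(11/6) / ln(8.93/0.862) = 0.6061 / 2.3379 = 0.2593
c = S₁ / A₁^z = 6 / 0.862^0.2593 = 6 / 0.9622 = 6.236

6.24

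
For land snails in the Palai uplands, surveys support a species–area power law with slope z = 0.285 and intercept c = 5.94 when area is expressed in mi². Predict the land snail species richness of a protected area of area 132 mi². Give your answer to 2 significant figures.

24

S = 5.94 × 132^0.285
ln S = ln 5.94 + 0.285 × ln 132 = 1.7817 + 0.285 × 4.8828 = 3.1733
S = e^3.1733 ≈ 23.89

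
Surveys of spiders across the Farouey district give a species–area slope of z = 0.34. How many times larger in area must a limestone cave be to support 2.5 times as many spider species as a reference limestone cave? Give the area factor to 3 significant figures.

14.8

(A₂/A₁)^0.34 = 2.5, so A₂/A₁ = 2.5^(1/0.34) = 2.5^2.941
ln(A₂/A₁) = ln 2.5 / 0.34 = 0.9163 / 0.34 = 2.6950
A₂/A₁ = e^2.6950 ≈ 14.81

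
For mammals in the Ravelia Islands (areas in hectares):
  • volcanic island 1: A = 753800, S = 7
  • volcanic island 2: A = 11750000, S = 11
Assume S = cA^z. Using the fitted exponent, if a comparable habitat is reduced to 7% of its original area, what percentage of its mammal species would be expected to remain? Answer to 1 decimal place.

64.6%

z = ln(11/7) / ln(11750000/753800) = 0.4520 / 2.7465 = 0.1646
S_new/S_old = (A_new/A_old)^z = 0.07^0.1646 = exp(0.1646 × -2.6593) = 0.6456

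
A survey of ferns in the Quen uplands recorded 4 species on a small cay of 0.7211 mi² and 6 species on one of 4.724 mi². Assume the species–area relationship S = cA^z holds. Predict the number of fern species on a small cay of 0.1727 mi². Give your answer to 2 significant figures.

z = ln(6/4) / ln(4.724/0.7211) = 0.4055 / 1.8796 = 0.2157
c = 4 / 0.7211^0.2157 = 4 / 0.9319 = 4.292
S₃ = 4.292 × 0.1727^0.2157 = 4.292 × 0.6847 ≈ 2.939

2.9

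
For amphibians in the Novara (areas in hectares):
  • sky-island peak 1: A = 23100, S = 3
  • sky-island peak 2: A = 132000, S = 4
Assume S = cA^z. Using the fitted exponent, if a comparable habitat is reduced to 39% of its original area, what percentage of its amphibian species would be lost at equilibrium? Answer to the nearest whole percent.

14%

z = ln(4/3) / ln(132000/23100) = 0.2877 / 1.7430 = 0.1651
S_new/S_old = (A_new/A_old)^z = 0.39^0.1651 = exp(0.1651 × -0.9416) = 0.8561
Fraction lost = 1 − 0.8561 = 0.1439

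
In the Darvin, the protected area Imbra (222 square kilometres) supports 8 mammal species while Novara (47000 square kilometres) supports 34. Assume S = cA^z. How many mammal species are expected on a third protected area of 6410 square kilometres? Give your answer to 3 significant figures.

19.8

z = ln(34/8) / ln(47000/222) = 1.4469 / 5.3552 = 0.2702
c = 8 / 222^0.2702 = 8 / 4.305 = 1.858
S₃ = 1.858 × 6410^0.2702 = 1.858 × 10.68 ≈ 19.85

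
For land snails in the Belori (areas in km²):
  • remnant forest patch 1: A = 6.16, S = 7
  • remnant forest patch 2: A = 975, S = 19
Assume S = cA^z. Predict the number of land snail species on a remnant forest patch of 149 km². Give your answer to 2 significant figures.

z = ln(19/7) / ln(975/6.16) = 0.9985 / 5.0644 = 0.1972
c = 7 / 6.16^0.1972 = 7 / 1.431 = 4.891
S₃ = 4.891 × 149^0.1972 = 4.891 × 2.682 ≈ 13.12

13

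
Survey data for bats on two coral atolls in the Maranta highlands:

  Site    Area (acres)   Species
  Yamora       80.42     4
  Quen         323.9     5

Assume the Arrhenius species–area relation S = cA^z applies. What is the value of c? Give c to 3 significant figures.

1.98

z = ln(S₂/S₁) / ln(A₂/A₁) = ln(5/4) / ln(323.9/80.42) = 0.2231 / 1.3932 = 0.1602
c = S₁ / A₁^z = 4 / 80.42^0.1602 = 4 / 2.019 = 1.981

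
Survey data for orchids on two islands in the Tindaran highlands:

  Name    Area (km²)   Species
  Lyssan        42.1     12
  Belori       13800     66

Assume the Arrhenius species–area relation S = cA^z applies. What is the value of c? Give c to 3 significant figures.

z = ln(S₂/S₁) / ln(A₂/A₁) = ln(66/12) / ln(13800/42.1) = 1.7047 / 5.7924 = 0.2943
c = S₁ / A₁^z = 12 / 42.1^0.2943 = 12 / 3.006 = 3.992

3.99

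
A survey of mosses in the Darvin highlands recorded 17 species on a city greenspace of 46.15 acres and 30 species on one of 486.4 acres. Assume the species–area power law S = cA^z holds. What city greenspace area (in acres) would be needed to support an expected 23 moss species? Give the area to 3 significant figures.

162 acres

z = ln(30/17) / ln(486.4/46.15) = 0.5680 / 2.3551 = 0.2412
c = 17 / 46.15^0.2412 = 17 / 2.52 = 6.747
A = (23/6.747)^(1/0.2412) ⇒ ln A = ln(3.409)/0.2412 = 5.0853
A = e^5.0853 ≈ 161.6 acres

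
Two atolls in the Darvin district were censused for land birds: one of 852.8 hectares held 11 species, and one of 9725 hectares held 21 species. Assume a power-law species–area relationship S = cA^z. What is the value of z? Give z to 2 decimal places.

0.27

Taking logs: ln S = ln c + z ln A, so z = (ln S₂ − ln S₁)/(ln A₂ − ln A₁).
z = ln(21/11) / ln(9725/852.8) = ln(1.909) / ln(11.4) = 0.6466 / 2.4339 = 0.2657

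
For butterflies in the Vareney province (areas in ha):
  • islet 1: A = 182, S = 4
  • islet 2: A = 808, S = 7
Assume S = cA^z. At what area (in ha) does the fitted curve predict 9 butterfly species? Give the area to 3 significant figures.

z = ln(7/4) / ln(808/182) = 0.5596 / 1.4906 = 0.3754
c = 4 / 182^0.3754 = 4 / 7.055 = 0.5669
A = (9/0.5669)^(1/0.3754) ⇒ ln A = ln(15.87)/0.3754 = 7.3639
A = e^7.3639 ≈ 1578 ha

1580 ha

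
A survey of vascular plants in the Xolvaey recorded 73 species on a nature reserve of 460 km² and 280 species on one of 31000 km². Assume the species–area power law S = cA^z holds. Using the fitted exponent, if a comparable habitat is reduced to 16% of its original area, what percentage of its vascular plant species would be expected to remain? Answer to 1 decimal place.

z = ln(280/73) / ln(31000/460) = 1.3443 / 4.2105 = 0.3193
S_new/S_old = (A_new/A_old)^z = 0.16^0.3193 = exp(0.3193 × -1.8326) = 0.557

55.7%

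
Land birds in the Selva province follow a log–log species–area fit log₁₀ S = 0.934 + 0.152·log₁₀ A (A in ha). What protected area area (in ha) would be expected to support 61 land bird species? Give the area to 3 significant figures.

61 = 8.59 × A^0.152  ⇒  A^0.152 = 61/8.59 = 7.101
ln A = ln(7.101) / 0.152 = 1.9603 / 0.152 = 12.8964
A = e^12.8964 ≈ 398891 ha

399000 ha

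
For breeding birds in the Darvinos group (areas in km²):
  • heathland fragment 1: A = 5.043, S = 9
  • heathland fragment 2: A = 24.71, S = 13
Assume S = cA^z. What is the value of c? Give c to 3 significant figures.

6.19

z = ln(S₂/S₁) / ln(A₂/A₁) = ln(13/9) / ln(24.71/5.043) = 0.3677 / 1.5892 = 0.2314
c = S₁ / A₁^z = 9 / 5.043^0.2314 = 9 / 1.454 = 6.189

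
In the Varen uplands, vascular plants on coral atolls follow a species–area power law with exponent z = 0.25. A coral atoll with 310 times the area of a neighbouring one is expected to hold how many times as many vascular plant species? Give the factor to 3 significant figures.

S₂/S₁ = (A₂/A₁)^z = 310^0.25
ln(S₂/S₁) = 0.25 × ln 310 = 0.25 × 5.7366 = 1.4341
S₂/S₁ = e^1.4341 ≈ 4.196

4.20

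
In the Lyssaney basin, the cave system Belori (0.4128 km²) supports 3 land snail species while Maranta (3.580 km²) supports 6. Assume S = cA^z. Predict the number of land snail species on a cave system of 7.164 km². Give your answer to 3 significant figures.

z = ln(6/3) / ln(3.58/0.4128) = 0.6931 / 2.1602 = 0.3209
c = 3 / 0.4128^0.3209 = 3 / 0.7528 = 3.985
S₃ = 3.985 × 7.164^0.3209 = 3.985 × 1.881 ≈ 7.496

7.50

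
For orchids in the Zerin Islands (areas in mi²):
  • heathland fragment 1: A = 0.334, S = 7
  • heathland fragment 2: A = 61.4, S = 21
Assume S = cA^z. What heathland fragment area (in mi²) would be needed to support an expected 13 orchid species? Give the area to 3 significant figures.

z = ln(21/7) / ln(61.4/0.334) = 1.0986 / 5.2140 = 0.2107
c = 7 / 0.334^0.2107 = 7 / 0.7937 = 8.82
A = (13/8.82)^(1/0.2107) ⇒ ln A = ln(1.474)/0.2107 = 1.8414
A = e^1.8414 ≈ 6.305 mi²

6.31 mi²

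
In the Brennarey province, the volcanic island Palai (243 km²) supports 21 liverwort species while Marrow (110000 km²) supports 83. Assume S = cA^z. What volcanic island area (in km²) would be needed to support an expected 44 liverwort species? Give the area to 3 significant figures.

6530 km²

z = ln(83/21) / ln(110000/243) = 1.3743 / 6.1152 = 0.2247
c = 21 / 243^0.2247 = 21 / 3.437 = 6.111
A = (44/6.111)^(1/0.2247) ⇒ ln A = ln(7.201)/0.2247 = 8.7843
A = e^8.7843 ≈ 6531 km²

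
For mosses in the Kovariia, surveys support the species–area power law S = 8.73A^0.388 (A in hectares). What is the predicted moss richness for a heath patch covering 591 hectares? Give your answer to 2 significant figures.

100

S = 8.73 × 591^0.388
ln S = ln 8.73 + 0.388 × ln 591 = 2.1668 + 0.388 × 6.3818 = 4.6429
S = e^4.6429 ≈ 103.8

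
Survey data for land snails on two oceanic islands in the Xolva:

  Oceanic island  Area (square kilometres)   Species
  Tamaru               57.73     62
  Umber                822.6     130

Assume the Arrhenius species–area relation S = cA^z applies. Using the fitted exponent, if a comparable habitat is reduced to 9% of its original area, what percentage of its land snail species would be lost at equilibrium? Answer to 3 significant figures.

48.9%

z = ln(130/62) / ln(822.6/57.73) = 0.7404 / 2.6567 = 0.2787
S_new/S_old = (A_new/A_old)^z = 0.09^0.2787 = exp(0.2787 × -2.4079) = 0.5112
Fraction lost = 1 − 0.5112 = 0.4888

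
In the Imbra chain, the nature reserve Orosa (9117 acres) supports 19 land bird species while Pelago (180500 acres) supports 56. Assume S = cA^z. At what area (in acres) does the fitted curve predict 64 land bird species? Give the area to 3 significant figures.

261000 acres

z = ln(56/19) / ln(180500/9117) = 1.0809 / 2.9856 = 0.3620
c = 19 / 9117^0.3620 = 19 / 27.14 = 0.7
A = (64/0.7)^(1/0.3620) ⇒ ln A = ln(91.42)/0.3620 = 12.4723
A = e^12.4723 ≈ 261010 acres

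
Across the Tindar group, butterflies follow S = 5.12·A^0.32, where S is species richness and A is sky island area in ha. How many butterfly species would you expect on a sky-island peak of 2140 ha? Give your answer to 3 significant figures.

59.6

S = 5.12 × 2140^0.32
ln S = ln 5.12 + 0.32 × ln 2140 = 1.6332 + 0.32 × 7.6686 = 4.0871
S = e^4.0871 ≈ 59.57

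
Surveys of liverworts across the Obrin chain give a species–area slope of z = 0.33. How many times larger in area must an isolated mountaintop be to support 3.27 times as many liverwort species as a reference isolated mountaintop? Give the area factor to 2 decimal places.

(A₂/A₁)^0.33 = 3.27, so A₂/A₁ = 3.27^(1/0.33) = 3.27^3.03
ln(A₂/A₁) = ln 3.27 / 0.33 = 1.1848 / 0.33 = 3.5903
A₂/A₁ = e^3.5903 ≈ 36.24

36.24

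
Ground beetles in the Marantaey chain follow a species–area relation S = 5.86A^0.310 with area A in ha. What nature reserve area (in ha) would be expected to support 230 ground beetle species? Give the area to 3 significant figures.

230 = 5.86 × A^0.31  ⇒  A^0.31 = 230/5.86 = 39.25
ln A = ln(39.25) / 0.31 = 3.6699 / 0.31 = 11.8385
A = e^11.8385 ≈ 138480 ha

138000 ha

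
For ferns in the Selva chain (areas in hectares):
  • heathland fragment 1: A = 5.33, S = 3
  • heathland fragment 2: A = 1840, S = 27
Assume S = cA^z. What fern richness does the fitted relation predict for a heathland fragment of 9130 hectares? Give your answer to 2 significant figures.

z = ln(27/3) / ln(1840/5.33) = 2.1972 / 5.8442 = 0.3760
c = 3 / 5.33^0.3760 = 3 / 1.876 = 1.599
S₃ = 1.599 × 9130^0.3760 = 1.599 × 30.83 ≈ 49.31

49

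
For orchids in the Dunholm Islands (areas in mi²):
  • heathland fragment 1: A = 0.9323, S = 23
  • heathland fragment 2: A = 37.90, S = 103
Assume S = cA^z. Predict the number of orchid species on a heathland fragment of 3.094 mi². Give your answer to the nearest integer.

z = ln(103/23) / ln(37.9/0.9323) = 1.4992 / 3.7051 = 0.4046
c = 23 / 0.9323^0.4046 = 23 / 0.972 = 23.66
S₃ = 23.66 × 3.094^0.4046 = 23.66 × 1.579 ≈ 37.37

37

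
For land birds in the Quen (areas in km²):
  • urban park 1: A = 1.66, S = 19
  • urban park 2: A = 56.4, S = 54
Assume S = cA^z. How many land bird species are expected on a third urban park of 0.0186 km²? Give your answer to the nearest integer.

5

z = ln(54/19) / ln(56.4/1.66) = 1.0445 / 3.5257 = 0.2963
c = 19 / 1.66^0.2963 = 19 / 1.162 = 16.35
S₃ = 16.35 × 0.0186^0.2963 = 16.35 × 0.3071 ≈ 5.022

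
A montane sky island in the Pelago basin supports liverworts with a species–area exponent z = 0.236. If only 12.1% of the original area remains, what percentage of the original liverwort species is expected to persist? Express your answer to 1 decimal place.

60.7%

S_new/S_old = (A_new/A_old)^z = 0.121^0.236
= exp(0.236 × ln 0.121) = exp(0.236 × -2.1120) = exp(-0.4984) ≈ 0.6075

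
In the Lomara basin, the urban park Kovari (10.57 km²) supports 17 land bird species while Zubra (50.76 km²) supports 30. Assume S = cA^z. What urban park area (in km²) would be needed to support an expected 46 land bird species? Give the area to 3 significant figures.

z = ln(30/17) / ln(50.76/10.57) = 0.5680 / 1.5691 = 0.3620
c = 17 / 10.57^0.3620 = 17 / 2.348 = 7.24
A = (46/7.24)^(1/0.3620) ⇒ ln A = ln(6.353)/0.3620 = 5.1079
A = e^5.1079 ≈ 165.3 km²

165 km²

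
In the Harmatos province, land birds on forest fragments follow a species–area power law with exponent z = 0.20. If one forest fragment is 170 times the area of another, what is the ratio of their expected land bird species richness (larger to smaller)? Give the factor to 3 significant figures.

2.79

S₂/S₁ = (A₂/A₁)^z = 170^0.2
ln(S₂/S₁) = 0.2 × ln 170 = 0.2 × 5.1358 = 1.0272
S₂/S₁ = e^1.0272 ≈ 2.793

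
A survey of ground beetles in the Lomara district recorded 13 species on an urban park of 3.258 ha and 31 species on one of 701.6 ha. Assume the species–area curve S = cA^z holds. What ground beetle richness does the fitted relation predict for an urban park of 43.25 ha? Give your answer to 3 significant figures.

19.8

z = ln(31/13) / ln(701.6/3.258) = 0.8690 / 5.3722 = 0.1618
c = 13 / 3.258^0.1618 = 13 / 1.211 = 10.74
S₃ = 10.74 × 43.25^0.1618 = 10.74 × 1.839 ≈ 19.75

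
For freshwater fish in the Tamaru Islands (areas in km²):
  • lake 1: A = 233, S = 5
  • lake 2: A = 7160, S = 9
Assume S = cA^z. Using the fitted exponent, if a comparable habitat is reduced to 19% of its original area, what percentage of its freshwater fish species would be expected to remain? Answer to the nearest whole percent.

75%

z = ln(9/5) / ln(7160/233) = 0.5878 / 3.4252 = 0.1716
S_new/S_old = (A_new/A_old)^z = 0.19^0.1716 = exp(0.1716 × -1.6607) = 0.752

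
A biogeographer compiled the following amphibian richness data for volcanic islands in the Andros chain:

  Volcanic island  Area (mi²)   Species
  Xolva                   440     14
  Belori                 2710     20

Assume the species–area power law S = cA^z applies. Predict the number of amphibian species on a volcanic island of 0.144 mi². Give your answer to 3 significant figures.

2.90

z = ln(20/14) / ln(2710/440) = 0.3567 / 1.8179 = 0.1962
c = 14 / 440^0.1962 = 14 / 3.301 = 4.241
S₃ = 4.241 × 0.144^0.1962 = 4.241 × 0.6837 ≈ 2.9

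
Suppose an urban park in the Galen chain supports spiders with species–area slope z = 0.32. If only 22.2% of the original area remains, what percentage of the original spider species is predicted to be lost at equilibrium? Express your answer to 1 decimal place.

38.2%

S_new/S_old = (A_new/A_old)^z = 0.222^0.32
= exp(0.32 × ln 0.222) = exp(0.32 × -1.5051) = exp(-0.4816) ≈ 0.6178
Fraction lost = 1 − 0.6178 = 0.3822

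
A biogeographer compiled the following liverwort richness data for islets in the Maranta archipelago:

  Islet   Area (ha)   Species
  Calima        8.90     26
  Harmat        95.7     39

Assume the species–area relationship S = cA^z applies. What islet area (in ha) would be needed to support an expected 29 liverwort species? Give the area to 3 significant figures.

z = ln(39/26) / ln(95.7/8.9) = 0.4055 / 2.3752 = 0.1707
c = 26 / 8.9^0.1707 = 26 / 1.452 = 17.9
A = (29/17.9)^(1/0.1707) ⇒ ln A = ln(1.62)/0.1707 = 2.8257
A = e^2.8257 ≈ 16.87 ha

16.9 ha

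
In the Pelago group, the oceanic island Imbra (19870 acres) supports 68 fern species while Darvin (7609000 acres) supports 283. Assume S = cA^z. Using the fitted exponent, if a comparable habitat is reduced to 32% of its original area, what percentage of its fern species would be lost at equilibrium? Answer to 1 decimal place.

23.9%

z = ln(283/68) / ln(7609000/19870) = 1.4259 / 5.9479 = 0.2397
S_new/S_old = (A_new/A_old)^z = 0.32^0.2397 = exp(0.2397 × -1.1394) = 0.761
Fraction lost = 1 − 0.761 = 0.239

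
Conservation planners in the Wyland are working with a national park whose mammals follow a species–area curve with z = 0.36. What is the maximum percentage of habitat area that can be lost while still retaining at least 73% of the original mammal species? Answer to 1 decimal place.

58.3%

Need (A_new/A_old)^0.36 = 0.73, so A_new/A_old = 0.73^(1/0.36) = 0.73^2.778
ln(A_new/A_old) = ln 0.73 / 0.36 = -0.3147 / 0.36 = -0.8742
A_new/A_old = e^-0.8742 ≈ 0.4172
Fraction that can be lost = 1 − 0.4172 = 0.5828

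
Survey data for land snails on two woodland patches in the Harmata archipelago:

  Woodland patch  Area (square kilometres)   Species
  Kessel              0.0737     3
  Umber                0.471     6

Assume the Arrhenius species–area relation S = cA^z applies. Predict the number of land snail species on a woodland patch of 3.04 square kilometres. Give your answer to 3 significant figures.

12.0

z = ln(6/3) / ln(0.471/0.0737) = 0.6931 / 1.8549 = 0.3737
c = 3 / 0.0737^0.3737 = 3 / 0.3774 = 7.95
S₃ = 7.95 × 3.04^0.3737 = 7.95 × 1.515 ≈ 12.04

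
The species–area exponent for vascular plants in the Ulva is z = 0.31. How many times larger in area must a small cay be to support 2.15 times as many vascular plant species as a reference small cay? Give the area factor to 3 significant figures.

(A₂/A₁)^0.31 = 2.15, so A₂/A₁ = 2.15^(1/0.31) = 2.15^3.226
ln(A₂/A₁) = ln 2.15 / 0.31 = 0.7655 / 0.31 = 2.4693
A₂/A₁ = e^2.4693 ≈ 11.81

11.8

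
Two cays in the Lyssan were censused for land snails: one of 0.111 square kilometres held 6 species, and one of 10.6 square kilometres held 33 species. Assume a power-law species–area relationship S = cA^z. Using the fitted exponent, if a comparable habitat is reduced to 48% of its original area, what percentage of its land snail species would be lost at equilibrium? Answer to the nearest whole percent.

z = ln(33/6) / ln(10.6/0.111) = 1.7047 / 4.5591 = 0.3739
S_new/S_old = (A_new/A_old)^z = 0.48^0.3739 = exp(0.3739 × -0.7340) = 0.76
Fraction lost = 1 − 0.76 = 0.24

24%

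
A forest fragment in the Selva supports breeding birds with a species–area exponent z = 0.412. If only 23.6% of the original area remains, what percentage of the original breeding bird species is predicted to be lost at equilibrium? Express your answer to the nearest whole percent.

45%

S_new/S_old = (A_new/A_old)^z = 0.236^0.412
= exp(0.412 × ln 0.236) = exp(0.412 × -1.4439) = exp(-0.5949) ≈ 0.5516
Fraction lost = 1 − 0.5516 = 0.4484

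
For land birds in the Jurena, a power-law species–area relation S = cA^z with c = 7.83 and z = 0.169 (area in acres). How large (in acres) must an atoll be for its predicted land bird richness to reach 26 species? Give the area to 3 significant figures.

1210 acres

26 = 7.83 × A^0.169  ⇒  A^0.169 = 26/7.83 = 3.321
ln A = ln(3.321) / 0.169 = 1.2001 / 0.169 = 7.1014
A = e^7.1014 ≈ 1214 acres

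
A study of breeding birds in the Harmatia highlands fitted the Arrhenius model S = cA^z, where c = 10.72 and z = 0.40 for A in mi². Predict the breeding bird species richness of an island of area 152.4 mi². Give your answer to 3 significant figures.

80.1

S = 10.72 × 152.4^0.4
ln S = ln 10.72 + 0.4 × ln 152.4 = 2.3721 + 0.4 × 5.0265 = 4.3827
S = e^4.3827 ≈ 80.06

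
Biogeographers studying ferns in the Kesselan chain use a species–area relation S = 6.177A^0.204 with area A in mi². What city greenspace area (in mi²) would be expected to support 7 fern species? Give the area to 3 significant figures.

7 = 6.177 × A^0.204  ⇒  A^0.204 = 7/6.177 = 1.133
ln A = ln(1.133) / 0.204 = 0.1251 / 0.204 = 0.6131
A = e^0.6131 ≈ 1.846 mi²

1.85 mi²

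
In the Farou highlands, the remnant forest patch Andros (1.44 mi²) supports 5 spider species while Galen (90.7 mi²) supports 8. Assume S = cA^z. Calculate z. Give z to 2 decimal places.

Taking logs: ln S = ln c + z ln A, so z = (ln S₂ − ln S₁)/(ln A₂ − ln A₁).
z = ln(8/5) / ln(90.7/1.44) = ln(1.6) / ln(62.99) = 0.4700 / 4.1429 = 0.1134

0.11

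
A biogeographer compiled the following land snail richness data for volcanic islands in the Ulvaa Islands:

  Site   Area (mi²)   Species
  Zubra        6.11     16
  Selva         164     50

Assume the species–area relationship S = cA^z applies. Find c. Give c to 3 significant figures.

8.55

z = ln(S₂/S₁) / ln(A₂/A₁) = ln(50/16) / ln(164/6.11) = 1.1394 / 3.2899 = 0.3463
c = S₁ / A₁^z = 16 / 6.11^0.3463 = 16 / 1.872 = 8.548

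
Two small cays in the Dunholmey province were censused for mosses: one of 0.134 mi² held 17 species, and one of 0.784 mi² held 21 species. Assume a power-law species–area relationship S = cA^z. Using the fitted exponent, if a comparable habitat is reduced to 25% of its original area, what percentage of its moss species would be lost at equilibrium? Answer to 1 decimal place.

z = ln(21/17) / ln(0.784/0.134) = 0.2113 / 1.7666 = 0.1196
S_new/S_old = (A_new/A_old)^z = 0.25^0.1196 = exp(0.1196 × -1.3863) = 0.8472
Fraction lost = 1 − 0.8472 = 0.1528

15.3%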